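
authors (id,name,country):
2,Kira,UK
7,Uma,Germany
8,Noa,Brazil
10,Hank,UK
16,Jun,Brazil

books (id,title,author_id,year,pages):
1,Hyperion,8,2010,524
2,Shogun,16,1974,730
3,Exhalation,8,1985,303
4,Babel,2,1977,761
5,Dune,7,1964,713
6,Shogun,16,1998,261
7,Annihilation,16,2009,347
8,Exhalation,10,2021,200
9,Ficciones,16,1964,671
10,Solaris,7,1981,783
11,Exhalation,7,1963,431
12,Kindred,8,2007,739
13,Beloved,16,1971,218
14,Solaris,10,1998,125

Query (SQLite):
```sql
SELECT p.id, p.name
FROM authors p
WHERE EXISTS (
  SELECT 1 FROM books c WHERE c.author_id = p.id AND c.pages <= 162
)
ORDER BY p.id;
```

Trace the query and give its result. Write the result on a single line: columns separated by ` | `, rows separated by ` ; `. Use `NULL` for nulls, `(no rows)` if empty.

10 | Hank

For each authors row, check whether any books with matching author_id has pages <= 162.
Keep rows where that is true.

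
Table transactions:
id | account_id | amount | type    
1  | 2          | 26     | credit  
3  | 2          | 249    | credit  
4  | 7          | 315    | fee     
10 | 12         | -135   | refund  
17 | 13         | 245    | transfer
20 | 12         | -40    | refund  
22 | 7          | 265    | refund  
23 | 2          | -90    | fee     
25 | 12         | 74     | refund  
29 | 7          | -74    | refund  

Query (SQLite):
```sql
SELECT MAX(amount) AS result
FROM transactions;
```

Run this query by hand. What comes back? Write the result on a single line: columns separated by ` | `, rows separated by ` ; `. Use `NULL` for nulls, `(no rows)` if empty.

315

All amount values: [26, 249, 315, -135, 245, -40, 265, -90, 74, -74].
MAX of non-NULL values = 315.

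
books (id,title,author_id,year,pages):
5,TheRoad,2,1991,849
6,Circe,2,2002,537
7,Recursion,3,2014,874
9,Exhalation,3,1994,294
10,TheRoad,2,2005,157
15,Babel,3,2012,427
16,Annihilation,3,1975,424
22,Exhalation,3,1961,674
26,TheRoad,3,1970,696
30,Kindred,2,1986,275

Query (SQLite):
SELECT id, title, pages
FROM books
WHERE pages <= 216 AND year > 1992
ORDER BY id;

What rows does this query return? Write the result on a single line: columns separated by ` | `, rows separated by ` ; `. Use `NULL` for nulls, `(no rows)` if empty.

10 | TheRoad | 157

pages <= 216: ids {10}
year > 1992: ids {6, 7, 9, 10, 15}
Combine with AND.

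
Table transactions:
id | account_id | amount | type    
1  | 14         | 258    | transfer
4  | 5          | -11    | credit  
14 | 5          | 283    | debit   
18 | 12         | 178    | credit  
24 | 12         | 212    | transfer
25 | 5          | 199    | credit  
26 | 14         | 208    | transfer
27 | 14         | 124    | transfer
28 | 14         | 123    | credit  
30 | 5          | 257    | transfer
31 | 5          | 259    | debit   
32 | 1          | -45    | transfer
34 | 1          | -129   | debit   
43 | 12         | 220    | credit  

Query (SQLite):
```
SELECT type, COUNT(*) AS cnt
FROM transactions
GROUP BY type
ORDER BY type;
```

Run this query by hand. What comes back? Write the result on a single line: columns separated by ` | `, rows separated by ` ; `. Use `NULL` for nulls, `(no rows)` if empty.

credit | 5 ; debit | 3 ; transfer | 6

Partition transactions by type; compute COUNT(*) within each group.
  credit: ids {4, 18, 25, 28, 43} → COUNT(*)=5
  debit: ids {14, 31, 34} → COUNT(*)=3
  transfer: ids {1, 24, 26, 27, 30, 32} → COUNT(*)=6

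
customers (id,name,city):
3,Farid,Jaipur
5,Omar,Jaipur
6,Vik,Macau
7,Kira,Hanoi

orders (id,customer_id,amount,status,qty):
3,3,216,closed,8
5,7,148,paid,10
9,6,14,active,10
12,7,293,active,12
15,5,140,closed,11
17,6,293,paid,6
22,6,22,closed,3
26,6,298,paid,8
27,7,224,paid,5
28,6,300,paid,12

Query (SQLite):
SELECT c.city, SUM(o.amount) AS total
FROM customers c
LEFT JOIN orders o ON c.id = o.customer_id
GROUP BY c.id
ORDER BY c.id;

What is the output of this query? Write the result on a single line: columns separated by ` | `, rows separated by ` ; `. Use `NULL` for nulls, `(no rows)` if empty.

Jaipur | 216 ; Jaipur | 140 ; Macau | 927 ; Hanoi | 665

LEFT JOIN keeps every customers row; unmatched ones get NULL for orders columns.
Group by customers.id and compute SUM(o.amount). SUM over an all-NULL group is NULL.
  3: ids {3} → SUM(o.amount)=216
  5: ids {15} → SUM(o.amount)=140
  6: ids {9, 17, 22, 26, 28} → SUM(o.amount)=927
  7: ids {5, 12, 27} → SUM(o.amount)=665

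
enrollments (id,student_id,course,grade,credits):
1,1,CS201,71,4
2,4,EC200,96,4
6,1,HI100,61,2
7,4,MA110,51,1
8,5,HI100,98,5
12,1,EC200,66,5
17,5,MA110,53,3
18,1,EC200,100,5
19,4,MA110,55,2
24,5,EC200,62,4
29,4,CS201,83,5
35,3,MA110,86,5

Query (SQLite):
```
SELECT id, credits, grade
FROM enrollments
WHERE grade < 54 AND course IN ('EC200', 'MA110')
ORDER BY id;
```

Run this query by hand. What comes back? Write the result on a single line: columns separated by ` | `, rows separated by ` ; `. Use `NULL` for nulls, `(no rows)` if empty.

7 | 1 | 51 ; 17 | 3 | 53

grade < 54: ids {7, 17}
course IN ('EC200', 'MA110'): ids {2, 7, 12, 17, 18, 19, 24, 35}
Combine with AND.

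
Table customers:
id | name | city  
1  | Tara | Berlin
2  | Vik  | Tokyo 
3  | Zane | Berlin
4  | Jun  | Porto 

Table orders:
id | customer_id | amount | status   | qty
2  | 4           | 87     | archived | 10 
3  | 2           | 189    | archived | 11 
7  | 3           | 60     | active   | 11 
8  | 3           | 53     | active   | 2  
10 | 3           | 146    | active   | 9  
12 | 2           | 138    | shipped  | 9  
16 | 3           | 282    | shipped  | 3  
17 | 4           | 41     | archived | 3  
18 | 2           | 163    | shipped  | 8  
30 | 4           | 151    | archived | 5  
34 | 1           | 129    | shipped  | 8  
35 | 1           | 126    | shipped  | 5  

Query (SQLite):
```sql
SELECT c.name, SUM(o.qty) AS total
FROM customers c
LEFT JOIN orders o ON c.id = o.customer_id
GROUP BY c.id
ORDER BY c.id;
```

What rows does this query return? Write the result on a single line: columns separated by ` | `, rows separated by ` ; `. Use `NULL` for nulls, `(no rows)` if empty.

LEFT JOIN keeps every customers row; unmatched ones get NULL for orders columns.
Group by customers.id and compute SUM(o.qty). SUM over an all-NULL group is NULL.
  1: ids {34, 35} → SUM(o.qty)=13
  2: ids {3, 12, 18} → SUM(o.qty)=28
  3: ids {7, 8, 10, 16} → SUM(o.qty)=25
  4: ids {2, 17, 30} → SUM(o.qty)=18

Tara | 13 ; Vik | 28 ; Zane | 25 ; Jun | 18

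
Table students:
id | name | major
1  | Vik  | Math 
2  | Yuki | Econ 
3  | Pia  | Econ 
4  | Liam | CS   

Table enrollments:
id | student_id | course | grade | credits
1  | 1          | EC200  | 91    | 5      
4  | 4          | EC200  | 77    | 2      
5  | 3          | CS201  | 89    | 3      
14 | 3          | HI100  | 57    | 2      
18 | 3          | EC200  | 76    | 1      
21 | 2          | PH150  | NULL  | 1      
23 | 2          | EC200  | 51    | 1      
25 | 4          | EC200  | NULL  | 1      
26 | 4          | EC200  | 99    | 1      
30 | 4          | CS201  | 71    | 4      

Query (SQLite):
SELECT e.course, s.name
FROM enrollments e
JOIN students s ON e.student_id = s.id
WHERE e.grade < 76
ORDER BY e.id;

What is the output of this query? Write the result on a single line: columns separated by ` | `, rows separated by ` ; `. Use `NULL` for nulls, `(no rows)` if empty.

HI100 | Pia ; EC200 | Yuki ; CS201 | Liam

Each enrollments row matches the students row where student_id = students.id.
Then keep rows with e.grade < 76.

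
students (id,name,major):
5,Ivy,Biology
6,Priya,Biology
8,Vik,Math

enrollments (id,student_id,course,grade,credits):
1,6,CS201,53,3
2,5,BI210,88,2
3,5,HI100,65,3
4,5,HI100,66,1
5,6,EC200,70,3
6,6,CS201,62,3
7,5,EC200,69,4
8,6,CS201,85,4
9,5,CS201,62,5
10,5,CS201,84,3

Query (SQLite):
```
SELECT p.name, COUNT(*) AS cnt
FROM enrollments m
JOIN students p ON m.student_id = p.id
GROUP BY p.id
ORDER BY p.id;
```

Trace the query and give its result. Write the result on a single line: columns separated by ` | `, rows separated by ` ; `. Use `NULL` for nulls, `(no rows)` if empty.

Ivy | 6 ; Priya | 4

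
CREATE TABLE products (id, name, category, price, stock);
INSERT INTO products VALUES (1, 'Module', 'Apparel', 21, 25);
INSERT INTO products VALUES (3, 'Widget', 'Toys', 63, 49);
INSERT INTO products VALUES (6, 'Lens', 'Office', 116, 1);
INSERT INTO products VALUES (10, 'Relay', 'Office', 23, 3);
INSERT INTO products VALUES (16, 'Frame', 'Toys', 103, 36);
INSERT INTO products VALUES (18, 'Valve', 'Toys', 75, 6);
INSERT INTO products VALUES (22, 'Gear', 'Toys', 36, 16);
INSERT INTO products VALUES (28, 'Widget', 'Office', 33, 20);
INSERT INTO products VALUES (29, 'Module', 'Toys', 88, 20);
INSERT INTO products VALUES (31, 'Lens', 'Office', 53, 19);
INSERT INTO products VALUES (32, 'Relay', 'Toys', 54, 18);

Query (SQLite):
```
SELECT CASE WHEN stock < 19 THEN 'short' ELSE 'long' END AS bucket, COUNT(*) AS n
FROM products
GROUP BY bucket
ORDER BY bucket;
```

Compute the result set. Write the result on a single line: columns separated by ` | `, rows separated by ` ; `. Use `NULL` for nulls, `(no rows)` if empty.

Bucket rows by stock < 19 → 'short' else 'long'; count each bucket.

long | 6 ; short | 5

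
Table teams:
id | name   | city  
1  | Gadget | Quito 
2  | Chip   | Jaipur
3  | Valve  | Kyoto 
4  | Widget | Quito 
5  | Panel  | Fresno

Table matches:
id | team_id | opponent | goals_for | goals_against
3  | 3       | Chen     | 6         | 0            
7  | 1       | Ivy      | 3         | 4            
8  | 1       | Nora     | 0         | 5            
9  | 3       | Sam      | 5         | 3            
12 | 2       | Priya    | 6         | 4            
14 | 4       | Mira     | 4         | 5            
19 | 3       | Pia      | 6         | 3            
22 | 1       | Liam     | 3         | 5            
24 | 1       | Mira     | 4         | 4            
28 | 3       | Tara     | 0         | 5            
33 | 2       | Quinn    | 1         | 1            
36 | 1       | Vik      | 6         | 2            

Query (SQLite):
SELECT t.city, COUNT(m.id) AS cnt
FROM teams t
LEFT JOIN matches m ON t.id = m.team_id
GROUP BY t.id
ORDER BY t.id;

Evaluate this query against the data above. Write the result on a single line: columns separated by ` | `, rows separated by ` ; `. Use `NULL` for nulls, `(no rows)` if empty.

LEFT JOIN keeps every teams row; unmatched ones get NULL for matches columns.
Group by teams.id and compute COUNT(m.id). COUNT(col) of an all-NULL group is 0.
  1: ids {7, 8, 22, 24, 36} → COUNT(m.id)=5
  2: ids {12, 33} → COUNT(m.id)=2
  3: ids {3, 9, 19, 28} → COUNT(m.id)=4
  4: ids {14} → COUNT(m.id)=1
  5: ids {—} → COUNT(m.id)=0

Quito | 5 ; Jaipur | 2 ; Kyoto | 4 ; Quito | 1 ; Fresno | 0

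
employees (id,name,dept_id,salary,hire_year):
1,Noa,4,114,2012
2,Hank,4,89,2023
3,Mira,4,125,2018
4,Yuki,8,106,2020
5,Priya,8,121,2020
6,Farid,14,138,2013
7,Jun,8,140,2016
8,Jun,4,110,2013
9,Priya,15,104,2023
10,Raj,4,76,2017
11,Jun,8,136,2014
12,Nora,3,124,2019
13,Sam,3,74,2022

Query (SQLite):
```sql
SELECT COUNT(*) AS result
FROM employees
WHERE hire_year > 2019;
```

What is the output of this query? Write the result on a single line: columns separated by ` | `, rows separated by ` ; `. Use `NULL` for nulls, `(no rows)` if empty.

5

Rows where hire_year > 2019 → salary values: [89, 106, 121, 104, 74].
COUNT(*) counts rows → 5.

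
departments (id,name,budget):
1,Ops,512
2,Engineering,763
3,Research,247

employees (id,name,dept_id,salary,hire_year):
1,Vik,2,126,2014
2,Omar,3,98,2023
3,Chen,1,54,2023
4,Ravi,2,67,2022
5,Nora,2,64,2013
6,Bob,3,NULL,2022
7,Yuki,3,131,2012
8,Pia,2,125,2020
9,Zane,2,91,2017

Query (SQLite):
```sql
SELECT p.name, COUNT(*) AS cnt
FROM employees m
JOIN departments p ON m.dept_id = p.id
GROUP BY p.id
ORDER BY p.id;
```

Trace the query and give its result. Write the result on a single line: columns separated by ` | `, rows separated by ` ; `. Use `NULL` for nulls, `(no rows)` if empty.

Ops | 1 ; Engineering | 5 ; Research | 3

Join each employees row to its departments via dept_id.
Group joined rows by departments.id; compute COUNT(*) per group.
  1: ids {3} → COUNT(*)=1
  2: ids {1, 4, 5, 8, 9} → COUNT(*)=5
  3: ids {2, 6, 7} → COUNT(*)=3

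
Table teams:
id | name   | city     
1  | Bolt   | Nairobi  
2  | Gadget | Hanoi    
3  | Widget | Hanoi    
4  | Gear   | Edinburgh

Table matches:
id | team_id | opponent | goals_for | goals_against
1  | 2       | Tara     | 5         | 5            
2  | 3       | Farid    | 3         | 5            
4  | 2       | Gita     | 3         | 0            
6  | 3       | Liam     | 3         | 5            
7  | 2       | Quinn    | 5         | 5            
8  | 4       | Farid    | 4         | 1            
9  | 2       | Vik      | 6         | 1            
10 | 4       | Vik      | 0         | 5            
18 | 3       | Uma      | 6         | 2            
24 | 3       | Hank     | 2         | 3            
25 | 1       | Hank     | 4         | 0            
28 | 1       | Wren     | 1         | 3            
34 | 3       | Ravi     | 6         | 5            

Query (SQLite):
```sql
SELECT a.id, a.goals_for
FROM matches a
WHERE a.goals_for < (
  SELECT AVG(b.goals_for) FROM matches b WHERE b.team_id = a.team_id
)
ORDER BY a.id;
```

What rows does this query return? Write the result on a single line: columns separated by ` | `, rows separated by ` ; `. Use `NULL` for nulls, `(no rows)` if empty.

For each matches row a, compute AVG(goals_for) over rows sharing a.team_id.
Keep row a if a.goals_for < that per-group AVG.
  team_id=1: AVG(goals_for) = 2.5
  team_id=2: AVG(goals_for) = 4.75
  team_id=3: AVG(goals_for) = 4.0
  team_id=4: AVG(goals_for) = 2.0

2 | 3 ; 4 | 3 ; 6 | 3 ; 10 | 0 ; 24 | 2 ; 28 | 1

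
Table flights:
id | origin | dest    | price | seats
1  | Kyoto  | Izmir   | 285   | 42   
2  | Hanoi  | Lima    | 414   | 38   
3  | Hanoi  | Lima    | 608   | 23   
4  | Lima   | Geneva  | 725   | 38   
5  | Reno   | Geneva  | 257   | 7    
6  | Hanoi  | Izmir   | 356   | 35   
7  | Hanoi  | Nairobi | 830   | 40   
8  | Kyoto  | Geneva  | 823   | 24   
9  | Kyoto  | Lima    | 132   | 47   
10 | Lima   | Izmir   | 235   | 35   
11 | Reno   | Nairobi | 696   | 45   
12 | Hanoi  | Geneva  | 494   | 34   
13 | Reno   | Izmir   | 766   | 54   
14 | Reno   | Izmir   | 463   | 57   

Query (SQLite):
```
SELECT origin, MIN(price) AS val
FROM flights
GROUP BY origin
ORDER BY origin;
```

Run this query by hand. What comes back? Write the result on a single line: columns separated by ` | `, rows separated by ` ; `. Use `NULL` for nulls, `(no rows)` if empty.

Hanoi | 356 ; Kyoto | 132 ; Lima | 235 ; Reno | 257

Partition flights by origin; compute MIN(price) within each group.
  Hanoi: ids {2, 3, 6, 7, 12} → MIN(price)=356
  Kyoto: ids {1, 8, 9} → MIN(price)=132
  Lima: ids {4, 10} → MIN(price)=235
  Reno: ids {5, 11, 13, 14} → MIN(price)=257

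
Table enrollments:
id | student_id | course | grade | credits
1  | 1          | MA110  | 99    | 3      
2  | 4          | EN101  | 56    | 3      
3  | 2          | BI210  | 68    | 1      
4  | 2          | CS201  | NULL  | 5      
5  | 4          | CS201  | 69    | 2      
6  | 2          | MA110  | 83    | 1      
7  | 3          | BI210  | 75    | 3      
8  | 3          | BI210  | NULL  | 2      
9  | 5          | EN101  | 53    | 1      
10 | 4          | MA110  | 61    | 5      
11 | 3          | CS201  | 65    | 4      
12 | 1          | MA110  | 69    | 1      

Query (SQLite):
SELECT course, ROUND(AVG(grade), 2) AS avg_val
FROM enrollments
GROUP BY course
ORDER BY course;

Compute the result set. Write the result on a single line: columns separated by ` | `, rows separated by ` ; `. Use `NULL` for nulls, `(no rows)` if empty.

Partition enrollments by course; compute ROUND(AVG(grade), 2) within each group.
  BI210: ids {3, 7, 8} → ROUND(AVG(grade), 2)=71.5
  CS201: ids {4, 5, 11} → ROUND(AVG(grade), 2)=67
  EN101: ids {2, 9} → ROUND(AVG(grade), 2)=54.5
  MA110: ids {1, 6, 10, 12} → ROUND(AVG(grade), 2)=78

BI210 | 71.5 ; CS201 | 67 ; EN101 | 54.5 ; MA110 | 78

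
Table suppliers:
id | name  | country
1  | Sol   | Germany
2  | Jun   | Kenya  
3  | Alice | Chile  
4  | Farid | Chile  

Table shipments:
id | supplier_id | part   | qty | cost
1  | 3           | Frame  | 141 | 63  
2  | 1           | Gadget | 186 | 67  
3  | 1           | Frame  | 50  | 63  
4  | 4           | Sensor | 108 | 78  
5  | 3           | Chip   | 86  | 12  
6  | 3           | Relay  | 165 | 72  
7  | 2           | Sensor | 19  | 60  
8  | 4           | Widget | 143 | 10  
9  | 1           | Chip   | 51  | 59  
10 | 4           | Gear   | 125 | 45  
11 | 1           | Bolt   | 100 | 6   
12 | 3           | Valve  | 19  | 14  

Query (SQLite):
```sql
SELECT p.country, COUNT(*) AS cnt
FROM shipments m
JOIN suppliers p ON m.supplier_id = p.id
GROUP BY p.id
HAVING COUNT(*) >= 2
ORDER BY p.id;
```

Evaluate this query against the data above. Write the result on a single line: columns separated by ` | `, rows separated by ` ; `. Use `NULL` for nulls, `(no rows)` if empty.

Germany | 4 ; Chile | 4 ; Chile | 3

Join each shipments row to its suppliers via supplier_id.
Group joined rows by suppliers.id; compute COUNT(*) per group.
HAVING: keep groups with count ≥ 2.
  1: ids {2, 3, 9, 11} → COUNT(*)=4
  2: ids {7} → COUNT(*)=1
  3: ids {1, 5, 6, 12} → COUNT(*)=4
  4: ids {4, 8, 10} → COUNT(*)=3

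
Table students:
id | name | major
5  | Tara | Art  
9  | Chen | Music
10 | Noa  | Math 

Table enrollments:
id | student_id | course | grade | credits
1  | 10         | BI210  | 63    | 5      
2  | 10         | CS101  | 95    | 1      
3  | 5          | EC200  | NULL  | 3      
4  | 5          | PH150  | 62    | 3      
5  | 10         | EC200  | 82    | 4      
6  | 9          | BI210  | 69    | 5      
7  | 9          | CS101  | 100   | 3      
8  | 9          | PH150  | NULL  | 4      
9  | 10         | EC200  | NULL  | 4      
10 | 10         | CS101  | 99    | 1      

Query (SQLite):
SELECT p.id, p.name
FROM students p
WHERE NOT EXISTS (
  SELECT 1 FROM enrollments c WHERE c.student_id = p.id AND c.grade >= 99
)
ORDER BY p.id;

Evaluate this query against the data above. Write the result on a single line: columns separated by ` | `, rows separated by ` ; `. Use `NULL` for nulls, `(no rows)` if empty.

For each students row, check whether any enrollments with matching student_id has grade >= 99.
Keep rows where that is false.

5 | Tara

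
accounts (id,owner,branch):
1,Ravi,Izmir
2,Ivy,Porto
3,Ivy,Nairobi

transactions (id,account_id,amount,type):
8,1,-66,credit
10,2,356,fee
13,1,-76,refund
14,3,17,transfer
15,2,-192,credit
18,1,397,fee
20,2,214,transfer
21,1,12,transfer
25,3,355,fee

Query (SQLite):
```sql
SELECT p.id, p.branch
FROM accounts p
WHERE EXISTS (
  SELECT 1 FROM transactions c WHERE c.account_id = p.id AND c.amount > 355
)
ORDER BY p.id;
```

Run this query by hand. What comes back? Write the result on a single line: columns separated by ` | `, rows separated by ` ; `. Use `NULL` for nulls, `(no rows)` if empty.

For each accounts row, check whether any transactions with matching account_id has amount > 355.
Keep rows where that is true.

1 | Izmir ; 2 | Porto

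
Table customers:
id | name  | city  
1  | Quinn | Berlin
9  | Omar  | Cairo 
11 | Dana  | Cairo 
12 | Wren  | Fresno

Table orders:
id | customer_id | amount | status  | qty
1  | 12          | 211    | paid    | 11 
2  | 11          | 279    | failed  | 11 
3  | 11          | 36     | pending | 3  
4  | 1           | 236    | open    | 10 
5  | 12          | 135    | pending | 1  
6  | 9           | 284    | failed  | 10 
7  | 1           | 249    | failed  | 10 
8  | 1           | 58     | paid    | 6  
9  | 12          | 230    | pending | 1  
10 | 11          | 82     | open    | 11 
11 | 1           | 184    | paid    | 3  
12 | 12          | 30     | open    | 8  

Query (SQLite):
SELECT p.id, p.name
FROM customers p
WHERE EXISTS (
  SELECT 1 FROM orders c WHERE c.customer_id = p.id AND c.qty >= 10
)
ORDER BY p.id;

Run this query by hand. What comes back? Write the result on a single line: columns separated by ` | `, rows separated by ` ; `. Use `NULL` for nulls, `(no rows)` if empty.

For each customers row, check whether any orders with matching customer_id has qty >= 10.
Keep rows where that is true.

1 | Quinn ; 9 | Omar ; 11 | Dana ; 12 | Wren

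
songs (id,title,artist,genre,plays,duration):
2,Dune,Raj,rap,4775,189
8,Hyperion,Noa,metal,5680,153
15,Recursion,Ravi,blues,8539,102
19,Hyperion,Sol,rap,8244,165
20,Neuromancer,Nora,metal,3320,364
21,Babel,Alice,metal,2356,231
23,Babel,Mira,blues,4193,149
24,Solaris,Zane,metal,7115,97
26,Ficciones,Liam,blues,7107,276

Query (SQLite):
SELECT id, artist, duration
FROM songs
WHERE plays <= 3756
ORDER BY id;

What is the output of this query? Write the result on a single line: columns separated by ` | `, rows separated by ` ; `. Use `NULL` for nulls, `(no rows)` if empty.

20 | Nora | 364 ; 21 | Alice | 231

plays <= 3756: ids {20, 21}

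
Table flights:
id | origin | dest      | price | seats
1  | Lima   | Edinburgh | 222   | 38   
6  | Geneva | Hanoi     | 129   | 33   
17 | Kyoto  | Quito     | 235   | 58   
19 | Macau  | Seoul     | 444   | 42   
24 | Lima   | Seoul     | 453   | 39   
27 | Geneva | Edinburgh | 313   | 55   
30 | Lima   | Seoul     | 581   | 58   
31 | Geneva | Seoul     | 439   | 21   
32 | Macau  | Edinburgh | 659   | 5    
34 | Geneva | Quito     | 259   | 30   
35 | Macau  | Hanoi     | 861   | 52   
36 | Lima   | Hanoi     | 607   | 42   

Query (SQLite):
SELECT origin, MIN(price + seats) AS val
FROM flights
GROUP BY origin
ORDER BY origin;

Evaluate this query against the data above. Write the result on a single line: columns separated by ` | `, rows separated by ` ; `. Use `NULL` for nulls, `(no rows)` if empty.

Geneva | 162 ; Kyoto | 293 ; Lima | 260 ; Macau | 486

For each row compute price + seats.
Group by origin; take MIN of the expression per group.
  Geneva: ids {6, 27, 31, 34} → MIN(price + seats)=162
  Kyoto: ids {17} → MIN(price + seats)=293
  Lima: ids {1, 24, 30, 36} → MIN(price + seats)=260
  Macau: ids {19, 32, 35} → MIN(price + seats)=486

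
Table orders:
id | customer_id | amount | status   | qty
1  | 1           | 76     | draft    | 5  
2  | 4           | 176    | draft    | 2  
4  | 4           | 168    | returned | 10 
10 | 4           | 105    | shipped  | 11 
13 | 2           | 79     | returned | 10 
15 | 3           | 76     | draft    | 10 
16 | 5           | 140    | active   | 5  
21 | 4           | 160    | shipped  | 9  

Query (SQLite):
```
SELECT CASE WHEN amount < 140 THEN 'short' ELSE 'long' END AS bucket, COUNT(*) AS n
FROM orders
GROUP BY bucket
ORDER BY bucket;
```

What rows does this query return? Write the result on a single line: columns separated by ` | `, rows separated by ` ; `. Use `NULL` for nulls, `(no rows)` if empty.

long | 4 ; short | 4

Bucket rows by amount < 140 → 'short' else 'long'; count each bucket.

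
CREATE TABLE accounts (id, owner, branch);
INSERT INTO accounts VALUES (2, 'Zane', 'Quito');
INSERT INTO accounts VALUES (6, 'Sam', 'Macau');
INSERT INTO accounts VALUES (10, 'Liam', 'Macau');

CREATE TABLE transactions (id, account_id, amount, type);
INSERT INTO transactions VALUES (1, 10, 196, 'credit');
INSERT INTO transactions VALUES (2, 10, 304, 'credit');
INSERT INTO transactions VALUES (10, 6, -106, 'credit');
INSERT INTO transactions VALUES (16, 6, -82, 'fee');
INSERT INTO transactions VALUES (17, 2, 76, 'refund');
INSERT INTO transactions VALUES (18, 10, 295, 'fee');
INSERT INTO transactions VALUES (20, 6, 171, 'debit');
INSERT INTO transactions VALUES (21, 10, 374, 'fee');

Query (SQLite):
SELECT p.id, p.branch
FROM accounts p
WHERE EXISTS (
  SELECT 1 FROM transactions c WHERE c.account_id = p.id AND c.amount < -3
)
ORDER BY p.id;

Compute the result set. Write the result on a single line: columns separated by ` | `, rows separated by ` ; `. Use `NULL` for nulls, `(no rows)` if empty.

For each accounts row, check whether any transactions with matching account_id has amount < -3.
Keep rows where that is true.

6 | Macau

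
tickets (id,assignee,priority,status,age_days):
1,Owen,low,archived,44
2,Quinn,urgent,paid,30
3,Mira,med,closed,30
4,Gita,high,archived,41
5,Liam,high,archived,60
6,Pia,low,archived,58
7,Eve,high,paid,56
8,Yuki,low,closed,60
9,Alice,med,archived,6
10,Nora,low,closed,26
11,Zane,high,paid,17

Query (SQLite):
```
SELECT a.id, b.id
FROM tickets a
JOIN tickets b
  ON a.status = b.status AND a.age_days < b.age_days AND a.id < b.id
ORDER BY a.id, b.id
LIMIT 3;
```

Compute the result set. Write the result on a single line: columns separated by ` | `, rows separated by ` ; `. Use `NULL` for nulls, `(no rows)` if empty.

1 | 5 ; 1 | 6 ; 2 | 7

Pairs (a,b) with same status, a.age_days < b.age_days, a.id < b.id.
status groups: archived:{1,4,5,6,9} closed:{3,8,10} paid:{2,7,11}
Ordered by (a.id, b.id); first 3.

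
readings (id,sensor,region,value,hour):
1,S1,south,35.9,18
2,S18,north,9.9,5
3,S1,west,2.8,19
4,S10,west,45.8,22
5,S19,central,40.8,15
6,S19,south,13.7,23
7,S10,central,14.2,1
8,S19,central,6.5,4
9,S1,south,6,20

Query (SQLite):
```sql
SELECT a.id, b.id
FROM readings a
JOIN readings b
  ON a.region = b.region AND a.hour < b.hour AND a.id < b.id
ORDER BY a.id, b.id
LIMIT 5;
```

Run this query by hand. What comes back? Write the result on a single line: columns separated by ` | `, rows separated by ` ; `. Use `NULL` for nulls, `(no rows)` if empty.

1 | 6 ; 1 | 9 ; 3 | 4 ; 7 | 8

Pairs (a,b) with same region, a.hour < b.hour, a.id < b.id.
region groups: central:{5,7,8} north:{2} south:{1,6,9} west:{3,4}
Ordered by (a.id, b.id); first 5.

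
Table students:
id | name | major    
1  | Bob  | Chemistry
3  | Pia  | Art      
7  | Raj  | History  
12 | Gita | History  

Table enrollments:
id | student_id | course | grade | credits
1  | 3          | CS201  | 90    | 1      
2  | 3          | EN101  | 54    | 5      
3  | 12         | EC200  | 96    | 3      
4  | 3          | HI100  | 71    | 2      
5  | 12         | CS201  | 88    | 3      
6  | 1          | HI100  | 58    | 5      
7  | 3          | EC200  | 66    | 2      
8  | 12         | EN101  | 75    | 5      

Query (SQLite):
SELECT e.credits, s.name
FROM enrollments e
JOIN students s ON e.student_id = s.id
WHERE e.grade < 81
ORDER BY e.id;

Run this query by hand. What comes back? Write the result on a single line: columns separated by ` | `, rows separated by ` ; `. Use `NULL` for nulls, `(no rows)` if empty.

5 | Pia ; 2 | Pia ; 5 | Bob ; 2 | Pia ; 5 | Gita

Each enrollments row matches the students row where student_id = students.id.
Then keep rows with e.grade < 81.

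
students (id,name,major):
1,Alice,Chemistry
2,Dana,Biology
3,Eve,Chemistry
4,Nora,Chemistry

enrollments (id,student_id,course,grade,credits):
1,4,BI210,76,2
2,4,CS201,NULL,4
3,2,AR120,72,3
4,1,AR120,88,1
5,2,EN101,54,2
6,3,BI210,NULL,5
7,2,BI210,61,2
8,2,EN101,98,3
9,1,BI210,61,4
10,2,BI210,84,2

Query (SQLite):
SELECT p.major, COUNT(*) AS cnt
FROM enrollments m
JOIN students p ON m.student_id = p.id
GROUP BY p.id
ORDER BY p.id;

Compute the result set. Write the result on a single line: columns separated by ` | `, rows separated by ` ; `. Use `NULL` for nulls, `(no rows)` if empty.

Join each enrollments row to its students via student_id.
Group joined rows by students.id; compute COUNT(*) per group.
  1: ids {4, 9} → COUNT(*)=2
  2: ids {3, 5, 7, 8, 10} → COUNT(*)=5
  3: ids {6} → COUNT(*)=1
  4: ids {1, 2} → COUNT(*)=2

Chemistry | 2 ; Biology | 5 ; Chemistry | 1 ; Chemistry | 2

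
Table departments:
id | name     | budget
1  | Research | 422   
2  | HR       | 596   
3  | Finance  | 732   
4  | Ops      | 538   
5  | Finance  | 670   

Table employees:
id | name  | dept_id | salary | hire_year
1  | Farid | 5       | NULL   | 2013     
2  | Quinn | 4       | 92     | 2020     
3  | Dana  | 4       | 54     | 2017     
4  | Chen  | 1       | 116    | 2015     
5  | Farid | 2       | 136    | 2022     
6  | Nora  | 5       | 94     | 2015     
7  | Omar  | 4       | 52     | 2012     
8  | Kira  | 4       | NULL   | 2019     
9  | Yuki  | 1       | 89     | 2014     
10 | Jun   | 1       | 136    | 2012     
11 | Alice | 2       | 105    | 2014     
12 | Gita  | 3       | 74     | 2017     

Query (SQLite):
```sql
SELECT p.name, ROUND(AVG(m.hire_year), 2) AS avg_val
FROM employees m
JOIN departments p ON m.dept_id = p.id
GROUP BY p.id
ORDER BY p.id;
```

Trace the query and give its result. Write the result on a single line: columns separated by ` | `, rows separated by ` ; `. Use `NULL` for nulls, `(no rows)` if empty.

Join each employees row to its departments via dept_id.
Group joined rows by departments.id; compute ROUND(AVG(m.hire_year), 2) per group.
  1: ids {4, 9, 10} → ROUND(AVG(m.hire_year), 2)=2013.67
  2: ids {5, 11} → ROUND(AVG(m.hire_year), 2)=2018
  3: ids {12} → ROUND(AVG(m.hire_year), 2)=2017
  4: ids {2, 3, 7, 8} → ROUND(AVG(m.hire_year), 2)=2017
  5: ids {1, 6} → ROUND(AVG(m.hire_year), 2)=2014

Research | 2013.67 ; HR | 2018 ; Finance | 2017 ; Ops | 2017 ; Finance | 2014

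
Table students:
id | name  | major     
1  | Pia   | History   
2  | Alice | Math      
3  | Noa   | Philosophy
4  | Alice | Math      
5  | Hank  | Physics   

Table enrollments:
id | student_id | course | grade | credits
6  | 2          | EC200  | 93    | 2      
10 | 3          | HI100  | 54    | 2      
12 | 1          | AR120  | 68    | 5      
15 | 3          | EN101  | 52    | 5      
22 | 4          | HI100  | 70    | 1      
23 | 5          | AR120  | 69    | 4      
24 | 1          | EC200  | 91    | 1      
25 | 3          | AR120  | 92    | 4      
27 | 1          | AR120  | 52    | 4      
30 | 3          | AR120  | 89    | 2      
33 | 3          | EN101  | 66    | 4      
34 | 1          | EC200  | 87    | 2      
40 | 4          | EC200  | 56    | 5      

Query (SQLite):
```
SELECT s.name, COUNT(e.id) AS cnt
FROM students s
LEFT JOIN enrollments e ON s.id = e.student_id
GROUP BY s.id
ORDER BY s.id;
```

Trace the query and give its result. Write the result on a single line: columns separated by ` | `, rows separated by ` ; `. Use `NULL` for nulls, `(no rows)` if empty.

Pia | 4 ; Alice | 1 ; Noa | 5 ; Alice | 2 ; Hank | 1

LEFT JOIN keeps every students row; unmatched ones get NULL for enrollments columns.
Group by students.id and compute COUNT(e.id). COUNT(col) of an all-NULL group is 0.
  1: ids {12, 24, 27, 34} → COUNT(e.id)=4
  2: ids {6} → COUNT(e.id)=1
  3: ids {10, 15, 25, 30, 33} → COUNT(e.id)=5
  4: ids {22, 40} → COUNT(e.id)=2
  5: ids {23} → COUNT(e.id)=1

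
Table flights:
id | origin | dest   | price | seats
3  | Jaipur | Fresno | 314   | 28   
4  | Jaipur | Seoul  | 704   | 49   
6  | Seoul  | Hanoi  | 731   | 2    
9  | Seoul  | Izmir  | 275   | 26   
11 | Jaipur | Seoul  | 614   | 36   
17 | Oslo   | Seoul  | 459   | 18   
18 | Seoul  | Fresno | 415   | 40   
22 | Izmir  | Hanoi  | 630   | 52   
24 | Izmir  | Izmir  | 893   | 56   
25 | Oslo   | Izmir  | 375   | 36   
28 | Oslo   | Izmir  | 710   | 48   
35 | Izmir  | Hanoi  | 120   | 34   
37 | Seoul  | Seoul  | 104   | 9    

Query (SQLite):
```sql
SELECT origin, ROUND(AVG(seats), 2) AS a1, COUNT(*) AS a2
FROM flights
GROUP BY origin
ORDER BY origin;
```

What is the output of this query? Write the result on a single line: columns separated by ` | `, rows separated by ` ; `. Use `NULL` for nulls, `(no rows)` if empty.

Izmir | 47.33 | 3 ; Jaipur | 37.67 | 3 ; Oslo | 34 | 3 ; Seoul | 19.25 | 4

Group flights by origin.
Per group compute: ROUND(AVG(seats), 2), COUNT(*).
  Izmir: ids {22, 24, 35} → ROUND(AVG(seats), 2)=47.33, COUNT(*)=3
  Jaipur: ids {3, 4, 11} → ROUND(AVG(seats), 2)=37.67, COUNT(*)=3
  Oslo: ids {17, 25, 28} → ROUND(AVG(seats), 2)=34, COUNT(*)=3
  Seoul: ids {6, 9, 18, 37} → ROUND(AVG(seats), 2)=19.25, COUNT(*)=4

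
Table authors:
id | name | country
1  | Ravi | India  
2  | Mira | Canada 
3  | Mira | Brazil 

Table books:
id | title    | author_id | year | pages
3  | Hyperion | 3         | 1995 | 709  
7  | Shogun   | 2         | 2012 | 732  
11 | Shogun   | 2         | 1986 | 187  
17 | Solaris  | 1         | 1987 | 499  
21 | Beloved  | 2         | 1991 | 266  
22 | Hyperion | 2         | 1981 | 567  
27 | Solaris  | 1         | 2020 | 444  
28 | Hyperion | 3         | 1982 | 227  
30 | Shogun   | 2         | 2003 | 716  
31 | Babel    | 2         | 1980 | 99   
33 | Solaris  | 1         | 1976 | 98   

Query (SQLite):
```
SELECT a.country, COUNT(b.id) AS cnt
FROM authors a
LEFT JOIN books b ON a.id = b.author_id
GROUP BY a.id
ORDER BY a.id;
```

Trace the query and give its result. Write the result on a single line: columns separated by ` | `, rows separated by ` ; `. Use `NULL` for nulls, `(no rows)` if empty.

India | 3 ; Canada | 6 ; Brazil | 2

LEFT JOIN keeps every authors row; unmatched ones get NULL for books columns.
Group by authors.id and compute COUNT(b.id). COUNT(col) of an all-NULL group is 0.
  1: ids {17, 27, 33} → COUNT(b.id)=3
  2: ids {7, 11, 21, 22, 30, 31} → COUNT(b.id)=6
  3: ids {3, 28} → COUNT(b.id)=2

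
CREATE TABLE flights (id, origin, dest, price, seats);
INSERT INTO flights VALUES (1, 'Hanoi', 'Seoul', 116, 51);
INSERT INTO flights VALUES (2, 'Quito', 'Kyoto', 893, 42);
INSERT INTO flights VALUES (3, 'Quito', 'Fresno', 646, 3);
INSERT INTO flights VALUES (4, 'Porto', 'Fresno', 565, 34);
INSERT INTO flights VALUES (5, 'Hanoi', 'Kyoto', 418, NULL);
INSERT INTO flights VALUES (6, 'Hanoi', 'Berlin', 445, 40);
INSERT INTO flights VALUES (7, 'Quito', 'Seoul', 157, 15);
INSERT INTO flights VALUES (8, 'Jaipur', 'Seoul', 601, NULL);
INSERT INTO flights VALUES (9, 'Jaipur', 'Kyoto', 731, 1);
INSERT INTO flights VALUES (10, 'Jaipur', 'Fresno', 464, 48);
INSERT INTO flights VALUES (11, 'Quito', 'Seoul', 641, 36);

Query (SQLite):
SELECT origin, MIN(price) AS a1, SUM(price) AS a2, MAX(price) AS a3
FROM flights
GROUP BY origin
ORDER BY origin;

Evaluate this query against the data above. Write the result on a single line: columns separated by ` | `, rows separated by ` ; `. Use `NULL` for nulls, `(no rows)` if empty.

Hanoi | 116 | 979 | 445 ; Jaipur | 464 | 1796 | 731 ; Porto | 565 | 565 | 565 ; Quito | 157 | 2337 | 893

Group flights by origin.
Per group compute: MIN(price), SUM(price), MAX(price).
  Hanoi: ids {1, 5, 6} → MIN(price)=116, SUM(price)=979, MAX(price)=445
  Jaipur: ids {8, 9, 10} → MIN(price)=464, SUM(price)=1796, MAX(price)=731
  Porto: ids {4} → MIN(price)=565, SUM(price)=565, MAX(price)=565
  Quito: ids {2, 3, 7, 11} → MIN(price)=157, SUM(price)=2337, MAX(price)=893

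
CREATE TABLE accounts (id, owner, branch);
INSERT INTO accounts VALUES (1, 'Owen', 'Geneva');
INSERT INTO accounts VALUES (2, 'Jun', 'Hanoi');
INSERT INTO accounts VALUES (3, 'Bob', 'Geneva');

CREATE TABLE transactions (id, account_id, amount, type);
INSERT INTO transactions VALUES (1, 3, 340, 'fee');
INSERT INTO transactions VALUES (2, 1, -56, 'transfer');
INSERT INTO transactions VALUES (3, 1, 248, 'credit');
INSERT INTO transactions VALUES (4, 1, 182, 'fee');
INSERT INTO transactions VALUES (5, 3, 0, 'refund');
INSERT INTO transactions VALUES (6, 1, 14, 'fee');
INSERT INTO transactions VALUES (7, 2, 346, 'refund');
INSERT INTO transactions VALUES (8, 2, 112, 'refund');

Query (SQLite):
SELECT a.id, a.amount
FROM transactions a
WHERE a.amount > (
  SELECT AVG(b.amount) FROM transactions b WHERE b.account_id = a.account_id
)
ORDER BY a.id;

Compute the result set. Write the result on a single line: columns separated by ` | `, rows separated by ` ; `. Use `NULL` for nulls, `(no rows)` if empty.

1 | 340 ; 3 | 248 ; 4 | 182 ; 7 | 346

For each transactions row a, compute AVG(amount) over rows sharing a.account_id.
Keep row a if a.amount > that per-group AVG.
  account_id=1: AVG(amount) = 97.0
  account_id=2: AVG(amount) = 229.0
  account_id=3: AVG(amount) = 170.0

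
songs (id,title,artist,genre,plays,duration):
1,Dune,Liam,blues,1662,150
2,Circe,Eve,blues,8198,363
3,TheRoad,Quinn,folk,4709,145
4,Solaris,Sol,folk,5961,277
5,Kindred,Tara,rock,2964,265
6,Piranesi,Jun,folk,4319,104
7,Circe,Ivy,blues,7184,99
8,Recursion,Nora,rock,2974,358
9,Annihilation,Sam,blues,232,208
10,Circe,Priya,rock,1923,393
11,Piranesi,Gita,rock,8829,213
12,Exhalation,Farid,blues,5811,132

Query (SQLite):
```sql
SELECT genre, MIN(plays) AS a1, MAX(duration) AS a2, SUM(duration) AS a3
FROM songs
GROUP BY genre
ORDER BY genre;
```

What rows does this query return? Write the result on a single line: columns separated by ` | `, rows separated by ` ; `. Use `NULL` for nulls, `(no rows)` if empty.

blues | 232 | 363 | 952 ; folk | 4319 | 277 | 526 ; rock | 1923 | 393 | 1229

Group songs by genre.
Per group compute: MIN(plays), MAX(duration), SUM(duration).
  blues: ids {1, 2, 7, 9, 12} → MIN(plays)=232, MAX(duration)=363, SUM(duration)=952
  folk: ids {3, 4, 6} → MIN(plays)=4319, MAX(duration)=277, SUM(duration)=526
  rock: ids {5, 8, 10, 11} → MIN(plays)=1923, MAX(duration)=393, SUM(duration)=1229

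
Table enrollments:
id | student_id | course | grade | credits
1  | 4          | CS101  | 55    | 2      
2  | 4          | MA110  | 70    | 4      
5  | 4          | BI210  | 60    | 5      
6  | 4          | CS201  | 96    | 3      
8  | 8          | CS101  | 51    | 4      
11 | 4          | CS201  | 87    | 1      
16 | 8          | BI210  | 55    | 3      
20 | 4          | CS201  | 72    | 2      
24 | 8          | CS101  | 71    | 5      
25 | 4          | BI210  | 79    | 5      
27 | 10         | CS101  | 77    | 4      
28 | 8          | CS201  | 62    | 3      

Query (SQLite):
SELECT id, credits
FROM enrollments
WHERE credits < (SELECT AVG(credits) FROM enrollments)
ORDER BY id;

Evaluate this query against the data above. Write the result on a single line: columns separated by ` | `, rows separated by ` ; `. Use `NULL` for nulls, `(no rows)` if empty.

1 | 2 ; 6 | 3 ; 11 | 1 ; 16 | 3 ; 20 | 2 ; 28 | 3

Scalar subquery: AVG(credits) over all enrollments rows = 3.416667 (≈; comparison uses full precision).
Keep rows where credits < that value.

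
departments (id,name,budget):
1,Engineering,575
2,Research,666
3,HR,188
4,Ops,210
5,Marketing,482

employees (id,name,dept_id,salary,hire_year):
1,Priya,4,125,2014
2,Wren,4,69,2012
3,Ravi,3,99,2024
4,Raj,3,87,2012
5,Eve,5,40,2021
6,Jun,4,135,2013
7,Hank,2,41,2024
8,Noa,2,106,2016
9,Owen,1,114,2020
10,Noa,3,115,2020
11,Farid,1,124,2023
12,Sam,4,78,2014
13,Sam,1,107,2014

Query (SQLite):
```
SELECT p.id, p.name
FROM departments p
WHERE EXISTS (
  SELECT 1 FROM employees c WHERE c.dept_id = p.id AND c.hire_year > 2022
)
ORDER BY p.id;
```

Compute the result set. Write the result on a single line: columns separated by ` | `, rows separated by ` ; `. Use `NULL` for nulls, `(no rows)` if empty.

1 | Engineering ; 2 | Research ; 3 | HR

For each departments row, check whether any employees with matching dept_id has hire_year > 2022.
Keep rows where that is true.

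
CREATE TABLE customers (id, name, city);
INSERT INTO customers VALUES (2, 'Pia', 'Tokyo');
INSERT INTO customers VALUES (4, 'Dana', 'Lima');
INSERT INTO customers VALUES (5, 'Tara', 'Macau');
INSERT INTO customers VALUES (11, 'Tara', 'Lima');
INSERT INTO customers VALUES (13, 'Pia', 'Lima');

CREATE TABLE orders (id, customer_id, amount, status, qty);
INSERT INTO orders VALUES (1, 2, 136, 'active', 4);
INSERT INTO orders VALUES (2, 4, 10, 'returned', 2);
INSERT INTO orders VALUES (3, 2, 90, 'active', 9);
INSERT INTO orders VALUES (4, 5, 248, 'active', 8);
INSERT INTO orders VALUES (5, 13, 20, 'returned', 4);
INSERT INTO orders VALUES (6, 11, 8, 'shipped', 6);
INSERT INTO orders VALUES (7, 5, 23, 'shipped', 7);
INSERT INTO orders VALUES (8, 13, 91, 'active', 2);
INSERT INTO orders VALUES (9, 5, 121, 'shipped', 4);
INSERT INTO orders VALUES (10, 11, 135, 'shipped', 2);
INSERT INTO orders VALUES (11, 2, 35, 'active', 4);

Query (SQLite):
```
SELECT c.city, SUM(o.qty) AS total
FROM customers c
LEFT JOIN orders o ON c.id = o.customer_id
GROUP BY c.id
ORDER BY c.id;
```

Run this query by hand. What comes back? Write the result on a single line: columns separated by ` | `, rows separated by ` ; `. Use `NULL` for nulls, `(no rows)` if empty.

Tokyo | 17 ; Lima | 2 ; Macau | 19 ; Lima | 8 ; Lima | 6

LEFT JOIN keeps every customers row; unmatched ones get NULL for orders columns.
Group by customers.id and compute SUM(o.qty). SUM over an all-NULL group is NULL.
  2: ids {1, 3, 11} → SUM(o.qty)=17
  4: ids {2} → SUM(o.qty)=2
  5: ids {4, 7, 9} → SUM(o.qty)=19
  11: ids {6, 10} → SUM(o.qty)=8
  13: ids {5, 8} → SUM(o.qty)=6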